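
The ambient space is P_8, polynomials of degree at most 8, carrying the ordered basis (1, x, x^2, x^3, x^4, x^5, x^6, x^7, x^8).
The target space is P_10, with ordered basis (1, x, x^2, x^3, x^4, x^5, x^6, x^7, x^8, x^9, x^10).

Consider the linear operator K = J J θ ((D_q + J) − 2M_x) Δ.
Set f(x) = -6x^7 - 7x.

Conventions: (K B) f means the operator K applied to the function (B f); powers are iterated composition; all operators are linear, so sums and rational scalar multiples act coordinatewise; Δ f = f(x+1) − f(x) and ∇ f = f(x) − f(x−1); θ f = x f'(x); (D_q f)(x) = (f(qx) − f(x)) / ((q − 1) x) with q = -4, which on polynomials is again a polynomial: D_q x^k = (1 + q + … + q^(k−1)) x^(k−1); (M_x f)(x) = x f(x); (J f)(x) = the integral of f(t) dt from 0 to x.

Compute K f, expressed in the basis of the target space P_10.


the image equals g(x) = (91/12)x^9 + (99/4)x^8 + 4140x^7 - 3395x^6 + 1638x^5 - (889/2)x^4 + (391/6)x^3

Δ f = -42x^6 - 126x^5 - 210x^4 - 210x^3 - 126x^2 - 42x - 13
D_q Δ f = 34398x^5 - 25830x^4 + 10710x^3 - 2730x^2 + 378x - 42
J Δ f = -6x^7 - 21x^6 - 42x^5 - (105/2)x^4 - 42x^3 - 21x^2 - 13x
(D_q + J) Δ f = -6x^7 - 21x^6 + 34356x^5 - (51765/2)x^4 + 10668x^3 - 2751x^2 + 365x - 42
M_x Δ f = -42x^7 - 126x^6 - 210x^5 - 210x^4 - 126x^3 - 42x^2 - 13x
(-2M_x) Δ f = 84x^7 + 252x^6 + 420x^5 + 420x^4 + 252x^3 + 84x^2 + 26x
((D_q + J) − 2M_x) Δ f = 78x^7 + 231x^6 + 34776x^5 - (50925/2)x^4 + 10920x^3 - 2667x^2 + 391x - 42
θ ((D_q + J) − 2M_x) Δ f = 546x^7 + 1386x^6 + 173880x^5 - 101850x^4 + 32760x^3 - 5334x^2 + 391x
J θ ((D_q + J) − 2M_x) Δ f = (273/4)x^8 + 198x^7 + 28980x^6 - 20370x^5 + 8190x^4 - 1778x^3 + (391/2)x^2
J J θ ((D_q + J) − 2M_x) Δ f = (91/12)x^9 + (99/4)x^8 + 4140x^7 - 3395x^6 + 1638x^5 - (889/2)x^4 + (391/6)x^3


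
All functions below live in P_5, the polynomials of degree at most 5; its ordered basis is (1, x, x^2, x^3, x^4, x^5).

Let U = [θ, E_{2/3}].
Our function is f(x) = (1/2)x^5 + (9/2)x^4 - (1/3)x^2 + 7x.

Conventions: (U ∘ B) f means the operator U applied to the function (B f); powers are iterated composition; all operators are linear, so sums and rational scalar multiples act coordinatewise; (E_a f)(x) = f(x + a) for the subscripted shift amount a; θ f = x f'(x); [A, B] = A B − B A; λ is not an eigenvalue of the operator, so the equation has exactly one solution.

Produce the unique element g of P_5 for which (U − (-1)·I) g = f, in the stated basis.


g(x) = (1/2)x^5 + (37/6)x^4 + (188/9)x^3 + (709/9)x^2 + (15523/81)x + 1994/9

write g with unknown coordinates in the stated basis and equate coefficients in (U − (-1)·I) g = f
solving from the highest basis element down gives g = (1/2)x^5 + (37/6)x^4 + (188/9)x^3 + (709/9)x^2 + (15523/81)x + 1994/9
check: U g = -(5/3)x^4 - (188/9)x^3 - (712/9)x^2 - (14956/81)x - 1994/9
so U g − (-1)·g = (1/2)x^5 + (9/2)x^4 - (1/3)x^2 + 7x = f ✓


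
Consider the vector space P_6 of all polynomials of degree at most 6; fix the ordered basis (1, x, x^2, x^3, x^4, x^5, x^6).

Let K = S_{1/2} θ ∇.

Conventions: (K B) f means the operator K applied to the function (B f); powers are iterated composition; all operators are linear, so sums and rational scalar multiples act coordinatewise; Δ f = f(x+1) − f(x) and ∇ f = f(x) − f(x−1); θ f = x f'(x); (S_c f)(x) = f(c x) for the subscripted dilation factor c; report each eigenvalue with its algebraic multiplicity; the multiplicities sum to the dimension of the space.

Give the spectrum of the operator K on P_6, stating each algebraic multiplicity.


image of 1: 0
image of x: 0
image of x^2: x
image of x^3: (3/2)x^2 - (3/2)x
image of x^4: (3/2)x^3 - 3x^2 + 2x
image of x^5: (5/4)x^4 - (15/4)x^3 + 5x^2 - (5/2)x
image of x^6: (15/16)x^5 - (15/4)x^4 + (15/2)x^3 - (15/2)x^2 + 3x
the matrix is upper triangular; its diagonal is (0, 0, 0, 0, 0, 0, 0)
for a triangular matrix the eigenvalues are the diagonal entries, with algebraic multiplicity their repetition count

λ = 0 (multiplicity 7)


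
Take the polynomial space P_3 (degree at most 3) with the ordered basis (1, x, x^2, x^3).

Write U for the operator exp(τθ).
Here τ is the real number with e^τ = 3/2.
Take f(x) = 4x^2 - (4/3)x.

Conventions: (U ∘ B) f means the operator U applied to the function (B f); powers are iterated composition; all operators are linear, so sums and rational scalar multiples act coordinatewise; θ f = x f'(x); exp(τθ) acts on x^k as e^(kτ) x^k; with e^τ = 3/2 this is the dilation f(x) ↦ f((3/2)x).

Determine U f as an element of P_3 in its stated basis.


g(x) = 9x^2 - 2x

exp(τθ) x^k = e^(kτ) x^k; with e^τ = 3/2 this sends x^k to (3/2)^k x^k
x ↦ 3/2 x
x^2 ↦ 9/4 x^2
applying this coordinatewise to f: exp(τθ) f = 9x^2 - 2x


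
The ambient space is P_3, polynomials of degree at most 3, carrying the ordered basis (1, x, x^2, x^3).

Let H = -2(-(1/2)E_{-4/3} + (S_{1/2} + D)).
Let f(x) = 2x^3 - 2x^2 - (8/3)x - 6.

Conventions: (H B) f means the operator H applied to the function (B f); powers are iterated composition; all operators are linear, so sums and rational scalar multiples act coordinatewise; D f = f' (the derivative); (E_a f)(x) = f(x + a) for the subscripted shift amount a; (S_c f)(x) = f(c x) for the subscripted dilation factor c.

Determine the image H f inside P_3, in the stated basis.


the result is g(x) = (3/2)x^3 - 21x^2 + 24x + 178/27

E_{-4/3} f = 2x^3 - 10x^2 + (40/3)x - 290/27
(-(1/2)E_{-4/3}) f = -x^3 + 5x^2 - (20/3)x + 145/27
S_{1/2} f = (1/4)x^3 - (1/2)x^2 - (4/3)x - 6
D f = 6x^2 - 4x - 8/3
(S_{1/2} + D) f = (1/4)x^3 + (11/2)x^2 - (16/3)x - 26/3
(-(1/2)E_{-4/3} + (S_{1/2} + D)) f = -(3/4)x^3 + (21/2)x^2 - 12x - 89/27
(-2(-(1/2)E_{-4/3} + (S_{1/2} + D))) f = (3/2)x^3 - 21x^2 + 24x + 178/27


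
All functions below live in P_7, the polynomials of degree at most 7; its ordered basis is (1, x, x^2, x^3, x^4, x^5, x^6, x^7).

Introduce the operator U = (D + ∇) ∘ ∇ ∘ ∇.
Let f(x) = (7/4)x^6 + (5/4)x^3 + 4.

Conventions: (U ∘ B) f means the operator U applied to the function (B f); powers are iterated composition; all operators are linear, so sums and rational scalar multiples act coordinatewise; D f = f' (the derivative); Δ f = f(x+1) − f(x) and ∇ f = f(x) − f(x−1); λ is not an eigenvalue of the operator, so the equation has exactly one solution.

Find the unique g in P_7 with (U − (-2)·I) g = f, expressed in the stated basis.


the result is g(x) = (7/8)x^6 - (835/8)x^3 + (1575/4)x^2 - (1155/2)x + 3773/4

write g with unknown coordinates in the stated basis and equate coefficients in (U − (-2)·I) g = f
solving from the highest basis element down gives g = (7/8)x^6 - (835/8)x^3 + (1575/4)x^2 - (1155/2)x + 3773/4
check: U g = 210x^3 - (1575/2)x^2 + 1155x - 3765/2
so U g − (-2)·g = (7/4)x^6 + (5/4)x^3 + 4 = f ✓


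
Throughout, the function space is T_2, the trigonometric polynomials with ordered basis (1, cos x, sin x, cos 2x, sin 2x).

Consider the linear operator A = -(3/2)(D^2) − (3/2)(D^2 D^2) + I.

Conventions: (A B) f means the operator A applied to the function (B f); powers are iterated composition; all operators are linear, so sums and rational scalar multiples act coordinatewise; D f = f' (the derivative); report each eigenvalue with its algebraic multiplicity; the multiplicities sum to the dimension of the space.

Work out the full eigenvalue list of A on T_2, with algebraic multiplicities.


λ = -17 (multiplicity 2), λ = 1 (multiplicity 3)

image of 1: 1
image of cos x: cos x
image of sin x: sin x
image of cos 2x: -17cos 2x
image of sin 2x: -17sin 2x
the matrix is diagonal; its diagonal is (1, 1, 1, -17, -17)
for a triangular matrix the eigenvalues are the diagonal entries, with algebraic multiplicity their repetition count


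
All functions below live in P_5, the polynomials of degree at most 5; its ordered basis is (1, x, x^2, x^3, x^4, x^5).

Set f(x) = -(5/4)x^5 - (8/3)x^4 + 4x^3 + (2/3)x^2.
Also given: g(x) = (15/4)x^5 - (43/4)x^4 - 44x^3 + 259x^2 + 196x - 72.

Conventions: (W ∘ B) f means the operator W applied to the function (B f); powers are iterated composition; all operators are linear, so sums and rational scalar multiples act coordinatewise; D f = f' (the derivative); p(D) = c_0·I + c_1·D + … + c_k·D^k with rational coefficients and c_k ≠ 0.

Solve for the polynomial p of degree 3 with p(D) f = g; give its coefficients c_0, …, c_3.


D^0 f = -(5/4)x^5 - (8/3)x^4 + 4x^3 + (2/3)x^2
D^1 f = -(25/4)x^4 - (32/3)x^3 + 12x^2 + (4/3)x
D^2 f = -25x^3 - 32x^2 + 24x + 4/3
D^3 f = -75x^2 - 64x + 24
matching coefficients of g against c_0 f + c_1 Df + … from the top degree down determines the c_i
solution: c_0 = -3, c_1 = 3, c_2 = 0, c_3 = -3

c_0 = -3, c_1 = 3, c_2 = 0, c_3 = -3


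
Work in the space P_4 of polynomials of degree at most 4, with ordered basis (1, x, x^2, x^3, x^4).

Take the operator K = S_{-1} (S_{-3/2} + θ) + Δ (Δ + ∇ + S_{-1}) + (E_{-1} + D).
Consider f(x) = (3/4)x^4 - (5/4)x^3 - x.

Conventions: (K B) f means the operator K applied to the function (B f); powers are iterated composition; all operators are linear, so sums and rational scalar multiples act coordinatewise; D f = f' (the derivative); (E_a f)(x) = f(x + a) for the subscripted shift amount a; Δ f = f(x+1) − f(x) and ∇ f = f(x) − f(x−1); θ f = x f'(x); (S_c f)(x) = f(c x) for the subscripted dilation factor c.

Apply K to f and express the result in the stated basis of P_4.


the result is g(x) = (483/64)x^4 + (41/32)x^3 + (123/4)x^2 + (3/2)x + 19/2

S_{-3/2} f = (243/64)x^4 + (135/32)x^3 + (3/2)x
θ f = 3x^4 - (15/4)x^3 - x
(S_{-3/2} + θ) f = (435/64)x^4 + (15/32)x^3 + (1/2)x
S_{-1} (S_{-3/2} + θ) f = (435/64)x^4 - (15/32)x^3 - (1/2)x
Δ f = 3x^3 + (3/4)x^2 - (3/4)x - 3/2
∇ f = 3x^3 - (33/4)x^2 + (27/4)x - 3
S_{-1} f = (3/4)x^4 + (5/4)x^3 + x
(Δ + ∇ + S_{-1}) f = (3/4)x^4 + (29/4)x^3 - (15/2)x^2 + 7x - 9/2
Δ (Δ + ∇ + S_{-1}) f = 3x^3 + (105/4)x^2 + (39/4)x + 15/2
E_{-1} f = (3/4)x^4 - (17/4)x^3 + (33/4)x^2 - (31/4)x + 3
D f = 3x^3 - (15/4)x^2 - 1
(E_{-1} + D) f = (3/4)x^4 - (5/4)x^3 + (9/2)x^2 - (31/4)x + 2
(S_{-1} (S_{-3/2} + θ) + Δ (Δ + ∇ + S_{-1}) + (E_{-1} + D)) f = (483/64)x^4 + (41/32)x^3 + (123/4)x^2 + (3/2)x + 19/2


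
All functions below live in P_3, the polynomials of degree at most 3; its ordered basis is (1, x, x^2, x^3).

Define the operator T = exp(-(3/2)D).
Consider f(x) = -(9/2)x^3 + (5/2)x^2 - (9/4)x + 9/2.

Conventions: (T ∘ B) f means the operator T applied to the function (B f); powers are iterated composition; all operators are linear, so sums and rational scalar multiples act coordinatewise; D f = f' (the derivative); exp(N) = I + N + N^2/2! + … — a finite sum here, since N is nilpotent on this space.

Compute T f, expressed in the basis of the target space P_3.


order-1 term: (81/4)x^2 - (15/2)x + 27/8
order-2 term: -(243/8)x + 45/8
order-3 term: 243/16
the series for exp(-(3/2)D) f terminates at order 3
exp(-(3/2)D) f = -(9/2)x^3 + (91/4)x^2 - (321/8)x + 459/16

g(x) = -(9/2)x^3 + (91/4)x^2 - (321/8)x + 459/16


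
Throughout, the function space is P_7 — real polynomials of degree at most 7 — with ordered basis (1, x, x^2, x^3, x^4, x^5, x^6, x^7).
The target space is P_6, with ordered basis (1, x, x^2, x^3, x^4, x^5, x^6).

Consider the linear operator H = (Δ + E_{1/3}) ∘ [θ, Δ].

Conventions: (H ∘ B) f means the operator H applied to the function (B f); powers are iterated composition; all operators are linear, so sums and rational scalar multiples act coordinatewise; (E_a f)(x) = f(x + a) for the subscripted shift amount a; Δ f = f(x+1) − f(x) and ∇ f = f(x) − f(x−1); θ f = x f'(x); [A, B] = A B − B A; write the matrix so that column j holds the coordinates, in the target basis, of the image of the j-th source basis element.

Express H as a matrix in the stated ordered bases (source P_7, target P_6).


the matrix is [[0, -1, -14/3, -43/3, -1012/27, -7355/81, -17114/81, -350161/729]; [0, 0, -2, -14, -172/3, -5060/27, -14710/27, -119798/81]; [0, 0, 0, -3, -28, -430/3, -5060/9, -51485/27]; [0, 0, 0, 0, -4, -140/3, -860/3, -35420/27]; [0, 0, 0, 0, 0, -5, -70, -1505/3]; [0, 0, 0, 0, 0, 0, -6, -98]; [0, 0, 0, 0, 0, 0, 0, -7]] (rows listed top to bottom)

image of 1: 0
image of x: -1
image of x^2: -2x - 14/3
image of x^3: -3x^2 - 14x - 43/3
image of x^4: -4x^3 - 28x^2 - (172/3)x - 1012/27
image of x^5: -5x^4 - (140/3)x^3 - (430/3)x^2 - (5060/27)x - 7355/81
image of x^6: -6x^5 - 70x^4 - (860/3)x^3 - (5060/9)x^2 - (14710/27)x - 17114/81
image of x^7: -7x^6 - 98x^5 - (1505/3)x^4 - (35420/27)x^3 - (51485/27)x^2 - (119798/81)x - 350161/729
each image's coordinates form column j of the matrix


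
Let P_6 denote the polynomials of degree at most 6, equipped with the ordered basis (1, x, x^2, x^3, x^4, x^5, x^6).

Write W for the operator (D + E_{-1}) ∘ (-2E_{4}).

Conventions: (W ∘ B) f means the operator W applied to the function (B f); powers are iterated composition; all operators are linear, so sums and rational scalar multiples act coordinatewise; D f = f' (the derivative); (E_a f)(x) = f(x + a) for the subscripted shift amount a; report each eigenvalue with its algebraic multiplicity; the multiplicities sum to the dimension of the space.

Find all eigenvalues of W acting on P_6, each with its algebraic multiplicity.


λ = -2 (multiplicity 7)

image of 1: -2
image of x: -2x - 8
image of x^2: -2x^2 - 16x - 34
image of x^3: -2x^3 - 24x^2 - 102x - 150
image of x^4: -2x^4 - 32x^3 - 204x^2 - 600x - 674
image of x^5: -2x^5 - 40x^4 - 340x^3 - 1500x^2 - 3370x - 3046
image of x^6: -2x^6 - 48x^5 - 510x^4 - 3000x^3 - 10110x^2 - 18276x - 13746
the matrix is upper triangular; its diagonal is (-2, -2, -2, -2, -2, -2, -2)
for a triangular matrix the eigenvalues are the diagonal entries, with algebraic multiplicity their repetition count


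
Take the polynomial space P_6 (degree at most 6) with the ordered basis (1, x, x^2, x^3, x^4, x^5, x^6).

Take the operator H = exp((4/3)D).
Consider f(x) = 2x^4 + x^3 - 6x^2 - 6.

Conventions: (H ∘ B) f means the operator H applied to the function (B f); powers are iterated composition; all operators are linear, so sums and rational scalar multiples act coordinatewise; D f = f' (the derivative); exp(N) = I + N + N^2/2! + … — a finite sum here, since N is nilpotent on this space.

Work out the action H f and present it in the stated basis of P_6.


order-1 term: (32/3)x^3 + 4x^2 - 16x
order-2 term: (64/3)x^2 + (16/3)x - 32/3
order-3 term: (512/27)x + 64/27
order-4 term: 512/81
the series for exp((4/3)D) f terminates at order 4
exp((4/3)D) f = 2x^4 + (35/3)x^3 + (58/3)x^2 + (224/27)x - 646/81

g(x) = 2x^4 + (35/3)x^3 + (58/3)x^2 + (224/27)x - 646/81


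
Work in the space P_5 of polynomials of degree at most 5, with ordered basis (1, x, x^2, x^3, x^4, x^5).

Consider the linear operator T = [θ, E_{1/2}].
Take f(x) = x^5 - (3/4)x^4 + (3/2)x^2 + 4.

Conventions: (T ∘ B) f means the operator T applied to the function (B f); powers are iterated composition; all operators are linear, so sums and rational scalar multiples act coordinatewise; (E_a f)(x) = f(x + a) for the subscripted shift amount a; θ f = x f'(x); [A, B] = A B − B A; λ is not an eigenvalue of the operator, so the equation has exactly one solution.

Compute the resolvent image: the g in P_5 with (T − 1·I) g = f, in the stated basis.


write g with unknown coordinates in the stated basis and equate coefficients in (T − 1·I) g = f
solving from the highest basis element down gives g = -x^5 + (13/4)x^4 - (3/2)x^3 - (21/4)x^2 + (31/8)x - 109/32
check: T g = (5/2)x^4 - (3/2)x^3 - (15/4)x^2 + (31/8)x + 19/32
so T g − 1·g = x^5 - (3/4)x^4 + (3/2)x^2 + 4 = f ✓

the image equals g(x) = -x^5 + (13/4)x^4 - (3/2)x^3 - (21/4)x^2 + (31/8)x - 109/32


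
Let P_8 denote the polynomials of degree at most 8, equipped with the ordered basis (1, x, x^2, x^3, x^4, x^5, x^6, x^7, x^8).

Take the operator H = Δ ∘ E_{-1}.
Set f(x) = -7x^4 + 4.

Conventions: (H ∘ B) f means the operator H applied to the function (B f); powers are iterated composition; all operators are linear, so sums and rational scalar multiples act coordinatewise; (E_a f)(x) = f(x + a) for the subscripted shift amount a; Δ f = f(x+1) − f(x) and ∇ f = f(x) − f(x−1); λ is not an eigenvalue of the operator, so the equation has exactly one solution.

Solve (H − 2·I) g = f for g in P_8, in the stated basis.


the result is g(x) = (7/2)x^4 + 7x^3 - (7/2)x - 2

write g with unknown coordinates in the stated basis and equate coefficients in (H − 2·I) g = f
solving from the highest basis element down gives g = (7/2)x^4 + 7x^3 - (7/2)x - 2
check: H g = 14x^3 - 7x
so H g − 2·g = -7x^4 + 4 = f ✓


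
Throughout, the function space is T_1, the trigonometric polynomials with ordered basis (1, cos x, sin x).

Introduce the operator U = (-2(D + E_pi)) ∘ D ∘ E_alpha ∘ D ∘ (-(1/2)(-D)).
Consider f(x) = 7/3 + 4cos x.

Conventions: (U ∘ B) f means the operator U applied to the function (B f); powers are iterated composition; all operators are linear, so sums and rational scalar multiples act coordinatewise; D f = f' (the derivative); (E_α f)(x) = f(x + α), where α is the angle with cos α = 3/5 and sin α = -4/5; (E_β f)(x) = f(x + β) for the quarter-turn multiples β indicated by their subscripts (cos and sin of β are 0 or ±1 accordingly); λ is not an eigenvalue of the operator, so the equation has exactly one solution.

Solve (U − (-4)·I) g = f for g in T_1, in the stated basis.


the result is g(x) = 7/12 + (26/17)cos x + (2/17)sin x

write g with unknown coordinates in the stated basis and equate coefficients in (U − (-4)·I) g = f
solving from the highest basis element down gives g = 7/12 + (26/17)cos x + (2/17)sin x
check: U g = -(36/17)cos x - (8/17)sin x
so U g − (-4)·g = 7/3 + 4cos x = f ✓


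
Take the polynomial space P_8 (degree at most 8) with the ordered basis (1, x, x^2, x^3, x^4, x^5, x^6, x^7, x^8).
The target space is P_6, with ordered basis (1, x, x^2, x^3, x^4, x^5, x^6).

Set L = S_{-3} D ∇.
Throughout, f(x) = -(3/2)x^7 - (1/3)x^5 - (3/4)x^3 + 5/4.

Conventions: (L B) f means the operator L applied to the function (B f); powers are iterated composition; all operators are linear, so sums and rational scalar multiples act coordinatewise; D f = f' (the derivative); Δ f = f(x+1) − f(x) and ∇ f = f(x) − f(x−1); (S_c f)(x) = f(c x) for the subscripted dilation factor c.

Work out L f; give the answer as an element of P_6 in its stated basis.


the image equals g(x) = 15309x^5 + (25515/2)x^4 + 5850x^3 + (3015/2)x^2 + (445/2)x + 173/12

∇ f = -(21/2)x^6 + (63/2)x^5 - (325/6)x^4 + (335/6)x^3 - (445/12)x^2 + (173/12)x - 31/12
D ∇ f = -63x^5 + (315/2)x^4 - (650/3)x^3 + (335/2)x^2 - (445/6)x + 173/12
S_{-3} (D ∇) f = 15309x^5 + (25515/2)x^4 + 5850x^3 + (3015/2)x^2 + (445/2)x + 173/12


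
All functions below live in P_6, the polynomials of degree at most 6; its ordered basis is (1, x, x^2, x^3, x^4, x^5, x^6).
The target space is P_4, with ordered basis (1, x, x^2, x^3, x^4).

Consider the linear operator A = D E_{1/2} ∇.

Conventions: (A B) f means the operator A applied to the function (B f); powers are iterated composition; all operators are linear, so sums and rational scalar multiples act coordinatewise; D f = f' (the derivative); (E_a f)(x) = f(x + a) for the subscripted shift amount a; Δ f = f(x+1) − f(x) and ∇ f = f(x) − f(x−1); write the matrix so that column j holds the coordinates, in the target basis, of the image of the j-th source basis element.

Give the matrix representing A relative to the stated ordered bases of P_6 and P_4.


image of 1: 0
image of x: 0
image of x^2: 2
image of x^3: 6x
image of x^4: 12x^2 + 1
image of x^5: 20x^3 + 5x
image of x^6: 30x^4 + 15x^2 + 3/8
each image's coordinates form column j of the matrix

the matrix is [[0, 0, 2, 0, 1, 0, 3/8]; [0, 0, 0, 6, 0, 5, 0]; [0, 0, 0, 0, 12, 0, 15]; [0, 0, 0, 0, 0, 20, 0]; [0, 0, 0, 0, 0, 0, 30]] (rows listed top to bottom)


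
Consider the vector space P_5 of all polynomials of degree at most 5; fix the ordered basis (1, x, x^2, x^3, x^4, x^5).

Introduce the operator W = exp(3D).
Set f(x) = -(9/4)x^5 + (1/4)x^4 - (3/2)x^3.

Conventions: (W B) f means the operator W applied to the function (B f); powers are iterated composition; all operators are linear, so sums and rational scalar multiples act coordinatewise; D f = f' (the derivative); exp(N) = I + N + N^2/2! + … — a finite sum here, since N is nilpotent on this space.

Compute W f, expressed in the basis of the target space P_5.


order-1 term: -(135/4)x^4 + 3x^3 - (27/2)x^2
order-2 term: -(405/2)x^3 + (27/2)x^2 - (81/2)x
order-3 term: -(1215/2)x^2 + 27x - 81/2
order-4 term: -(3645/4)x + 81/4
order-5 term: -2187/4
the series for exp(3D) f terminates at order 5
exp(3D) f = -(9/4)x^5 - (67/2)x^4 - 201x^3 - (1215/2)x^2 - (3699/4)x - 567

the result is g(x) = -(9/4)x^5 - (67/2)x^4 - 201x^3 - (1215/2)x^2 - (3699/4)x - 567


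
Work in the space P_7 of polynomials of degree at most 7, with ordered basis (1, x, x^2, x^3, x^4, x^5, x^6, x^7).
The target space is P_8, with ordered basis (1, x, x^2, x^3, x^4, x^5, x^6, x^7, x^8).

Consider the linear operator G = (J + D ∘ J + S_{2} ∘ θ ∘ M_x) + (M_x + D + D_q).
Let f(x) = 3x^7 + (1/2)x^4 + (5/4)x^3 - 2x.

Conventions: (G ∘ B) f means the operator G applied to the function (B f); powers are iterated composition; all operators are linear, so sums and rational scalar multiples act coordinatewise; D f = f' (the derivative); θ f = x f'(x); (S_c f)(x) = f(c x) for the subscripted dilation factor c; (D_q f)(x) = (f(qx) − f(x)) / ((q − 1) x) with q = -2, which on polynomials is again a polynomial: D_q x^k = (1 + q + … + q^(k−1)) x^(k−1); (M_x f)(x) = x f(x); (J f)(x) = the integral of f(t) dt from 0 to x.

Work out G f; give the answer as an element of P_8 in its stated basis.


g(x) = (49179/8)x^8 + 3x^7 + 150x^6 + (403/5)x^5 + (1313/16)x^4 + (3/4)x^3 - (23/2)x^2 - 2x - 4

J f = (3/8)x^8 + (1/10)x^5 + (5/16)x^4 - x^2
J f = (3/8)x^8 + (1/10)x^5 + (5/16)x^4 - x^2
D J f = 3x^7 + (1/2)x^4 + (5/4)x^3 - 2x
M_x f = 3x^8 + (1/2)x^5 + (5/4)x^4 - 2x^2
θ M_x f = 24x^8 + (5/2)x^5 + 5x^4 - 4x^2
S_{2} θ M_x f = 6144x^8 + 80x^5 + 80x^4 - 16x^2
(J + D ∘ J + S_{2} ∘ θ ∘ M_x) f = (49155/8)x^8 + 3x^7 + (801/10)x^5 + (1293/16)x^4 + (5/4)x^3 - 17x^2 - 2x
M_x f = 3x^8 + (1/2)x^5 + (5/4)x^4 - 2x^2
D f = 21x^6 + 2x^3 + (15/4)x^2 - 2
D_q f = 129x^6 - (5/2)x^3 + (15/4)x^2 - 2
(M_x + D + D_q) f = 3x^8 + 150x^6 + (1/2)x^5 + (5/4)x^4 - (1/2)x^3 + (11/2)x^2 - 4
((J + D ∘ J + S_{2} ∘ θ ∘ M_x) + (M_x + D + D_q)) f = (49179/8)x^8 + 3x^7 + 150x^6 + (403/5)x^5 + (1313/16)x^4 + (3/4)x^3 - (23/2)x^2 - 2x - 4


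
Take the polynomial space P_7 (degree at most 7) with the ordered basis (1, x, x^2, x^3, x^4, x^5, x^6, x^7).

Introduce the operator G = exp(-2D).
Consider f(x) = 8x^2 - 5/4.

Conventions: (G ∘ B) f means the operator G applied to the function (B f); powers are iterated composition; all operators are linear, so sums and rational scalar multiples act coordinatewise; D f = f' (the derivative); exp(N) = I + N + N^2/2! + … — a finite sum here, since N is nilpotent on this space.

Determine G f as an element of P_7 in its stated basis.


order-1 term: -32x
order-2 term: 32
the series for exp(-2D) f terminates at order 2
exp(-2D) f = 8x^2 - 32x + 123/4

g(x) = 8x^2 - 32x + 123/4


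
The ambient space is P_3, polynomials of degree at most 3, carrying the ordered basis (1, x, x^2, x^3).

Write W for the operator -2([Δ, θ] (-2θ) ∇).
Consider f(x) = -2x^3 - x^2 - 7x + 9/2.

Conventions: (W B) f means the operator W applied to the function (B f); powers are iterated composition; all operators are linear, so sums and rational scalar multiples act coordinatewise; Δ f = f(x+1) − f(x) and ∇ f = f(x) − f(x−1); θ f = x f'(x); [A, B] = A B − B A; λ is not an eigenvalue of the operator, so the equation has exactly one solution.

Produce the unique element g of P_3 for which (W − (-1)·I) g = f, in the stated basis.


the result is g(x) = -2x^3 - x^2 + 89x + 169/2

write g with unknown coordinates in the stated basis and equate coefficients in (W − (-1)·I) g = f
solving from the highest basis element down gives g = -2x^3 - x^2 + 89x + 169/2
check: W g = -96x - 80
so W g − (-1)·g = -2x^3 - x^2 - 7x + 9/2 = f ✓


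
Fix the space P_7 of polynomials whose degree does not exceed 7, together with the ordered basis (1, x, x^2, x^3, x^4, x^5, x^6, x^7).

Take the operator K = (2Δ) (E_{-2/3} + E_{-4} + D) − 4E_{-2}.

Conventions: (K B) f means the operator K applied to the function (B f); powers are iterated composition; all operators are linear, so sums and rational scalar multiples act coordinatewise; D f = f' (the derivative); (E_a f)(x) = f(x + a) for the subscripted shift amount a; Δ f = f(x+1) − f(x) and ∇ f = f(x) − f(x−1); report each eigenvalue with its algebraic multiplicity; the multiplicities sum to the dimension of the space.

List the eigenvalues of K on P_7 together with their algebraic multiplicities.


λ = -4 (multiplicity 8)

image of 1: -4
image of x: -4x + 12
image of x^2: -4x^2 + 24x - 80/3
image of x^3: -4x^3 + 36x^2 - 80x + 338/3
image of x^4: -4x^4 + 48x^3 - 160x^2 + (1352/3)x - 10972/27
image of x^5: -4x^5 + 60x^4 - (800/3)x^3 + (3380/3)x^2 - (54860/27)x + 137722/81
image of x^6: -4x^6 + 72x^5 - 400x^4 + (6760/3)x^3 - (54860/9)x^2 + (275444/27)x - 565232/81
image of x^7: -4x^7 + 84x^6 - 560x^5 + (11830/3)x^4 - (384020/27)x^3 + (964054/27)x^2 - (3956624/81)x + 21082766/729
the matrix is upper triangular; its diagonal is (-4, -4, -4, -4, -4, -4, -4, -4)
for a triangular matrix the eigenvalues are the diagonal entries, with algebraic multiplicity their repetition count


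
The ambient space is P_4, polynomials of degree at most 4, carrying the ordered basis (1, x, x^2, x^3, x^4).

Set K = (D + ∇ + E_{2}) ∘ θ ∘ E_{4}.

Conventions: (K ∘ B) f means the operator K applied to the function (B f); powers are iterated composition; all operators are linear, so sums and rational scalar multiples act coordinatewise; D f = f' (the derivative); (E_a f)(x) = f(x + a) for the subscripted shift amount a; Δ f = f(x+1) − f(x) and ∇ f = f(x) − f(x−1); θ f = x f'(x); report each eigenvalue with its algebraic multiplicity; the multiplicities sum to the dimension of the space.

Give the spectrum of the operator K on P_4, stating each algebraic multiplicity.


λ = 0 (multiplicity 1), λ = 1 (multiplicity 1), λ = 2 (multiplicity 1), λ = 3 (multiplicity 1), λ = 4 (multiplicity 1)

image of 1: 0
image of x: x + 4
image of x^2: 2x^2 + 24x + 38
image of x^3: 3x^3 + 60x^2 + 267x + 291
image of x^4: 4x^4 + 112x^3 + 840x^2 + 2368x + 2092
the matrix is upper triangular; its diagonal is (0, 1, 2, 3, 4)
for a triangular matrix the eigenvalues are the diagonal entries, with algebraic multiplicity their repetition count


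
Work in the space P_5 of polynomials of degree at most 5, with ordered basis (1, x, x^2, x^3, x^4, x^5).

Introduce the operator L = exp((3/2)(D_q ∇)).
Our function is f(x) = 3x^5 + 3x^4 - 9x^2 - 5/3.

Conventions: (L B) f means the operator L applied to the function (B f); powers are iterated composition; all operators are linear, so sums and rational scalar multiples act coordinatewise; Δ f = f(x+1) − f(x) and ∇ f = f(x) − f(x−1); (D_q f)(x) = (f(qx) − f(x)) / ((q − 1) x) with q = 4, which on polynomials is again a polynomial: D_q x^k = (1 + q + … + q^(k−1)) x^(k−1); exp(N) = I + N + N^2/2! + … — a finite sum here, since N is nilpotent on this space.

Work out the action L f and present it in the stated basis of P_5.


order-1 term: (3825/2)x^3 - 567x^2 + 90x - 63/2
order-2 term: (172125/8)x - 41229/8
the series for exp((3/2)(D_q ∇)) f terminates at order 2
exp((3/2)(D_q ∇)) f = 3x^5 + 3x^4 + (3825/2)x^3 - 576x^2 + (172845/8)x - 124483/24

g(x) = 3x^5 + 3x^4 + (3825/2)x^3 - 576x^2 + (172845/8)x - 124483/24


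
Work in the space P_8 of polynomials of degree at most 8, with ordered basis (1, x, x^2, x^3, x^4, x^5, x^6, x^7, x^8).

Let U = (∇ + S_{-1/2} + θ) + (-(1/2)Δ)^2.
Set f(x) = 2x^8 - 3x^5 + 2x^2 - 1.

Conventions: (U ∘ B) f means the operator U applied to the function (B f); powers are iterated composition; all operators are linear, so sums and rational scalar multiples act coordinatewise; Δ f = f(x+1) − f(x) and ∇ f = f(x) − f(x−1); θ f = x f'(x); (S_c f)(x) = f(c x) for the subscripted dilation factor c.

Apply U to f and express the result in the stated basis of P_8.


∇ f = 16x^7 - 56x^6 + 112x^5 - 155x^4 + 142x^3 - 86x^2 + 35x - 7
S_{-1/2} f = (1/128)x^8 + (3/32)x^5 + (1/2)x^2 - 1
θ f = 16x^8 - 15x^5 + 4x^2
(∇ + S_{-1/2} + θ) f = (2049/128)x^8 + 16x^7 - 56x^6 + (3107/32)x^5 - 155x^4 + 142x^3 - (163/2)x^2 + 35x - 8
Δ f = 16x^7 + 56x^6 + 112x^5 + 125x^4 + 82x^3 + 26x^2 + 5x + 1
(-(1/2)Δ) f = -8x^7 - 28x^6 - 56x^5 - (125/2)x^4 - 41x^3 - 13x^2 - (5/2)x - 1/2
Δ (-(1/2)Δ) f = -56x^6 - 336x^5 - 980x^4 - 1650x^3 - 1646x^2 - 903x - 211
(-(1/2)Δ) (-(1/2)Δ) f = 28x^6 + 168x^5 + 490x^4 + 825x^3 + 823x^2 + (903/2)x + 211/2
((∇ + S_{-1/2} + θ) + (-(1/2)Δ)^2) f = (2049/128)x^8 + 16x^7 - 28x^6 + (8483/32)x^5 + 335x^4 + 967x^3 + (1483/2)x^2 + (973/2)x + 195/2

g(x) = (2049/128)x^8 + 16x^7 - 28x^6 + (8483/32)x^5 + 335x^4 + 967x^3 + (1483/2)x^2 + (973/2)x + 195/2


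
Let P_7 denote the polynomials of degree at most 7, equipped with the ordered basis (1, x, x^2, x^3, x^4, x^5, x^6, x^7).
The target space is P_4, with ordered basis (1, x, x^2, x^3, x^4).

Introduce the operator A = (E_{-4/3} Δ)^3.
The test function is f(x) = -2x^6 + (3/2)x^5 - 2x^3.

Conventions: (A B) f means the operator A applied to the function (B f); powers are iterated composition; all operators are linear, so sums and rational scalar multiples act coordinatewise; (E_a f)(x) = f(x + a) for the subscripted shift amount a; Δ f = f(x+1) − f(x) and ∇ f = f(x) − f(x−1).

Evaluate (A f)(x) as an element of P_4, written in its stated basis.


g(x) = -240x^3 + 1890x^2 - 5130x + 4773

Δ f = -12x^5 - (45/2)x^4 - 25x^3 - 21x^2 - (21/2)x - 5/2
E_{-4/3} Δ f = -12x^5 + (115/2)x^4 - (355/3)x^3 + (1111/9)x^2 - (3463/54)x + 2087/162
Δ (E_{-4/3} Δ) f = -60x^4 + 110x^3 - 130x^2 + (557/9)x - 365/27
E_{-4/3} Δ (E_{-4/3} Δ) f = -60x^4 + 430x^3 - 1210x^2 + (14077/9)x - 20993/27
Δ (E_{-4/3} Δ) (E_{-4/3} Δ) f = -240x^3 + 930x^2 - 1370x + 6517/9
E_{-4/3} Δ (E_{-4/3} Δ) (E_{-4/3} Δ) f = -240x^3 + 1890x^2 - 5130x + 4773


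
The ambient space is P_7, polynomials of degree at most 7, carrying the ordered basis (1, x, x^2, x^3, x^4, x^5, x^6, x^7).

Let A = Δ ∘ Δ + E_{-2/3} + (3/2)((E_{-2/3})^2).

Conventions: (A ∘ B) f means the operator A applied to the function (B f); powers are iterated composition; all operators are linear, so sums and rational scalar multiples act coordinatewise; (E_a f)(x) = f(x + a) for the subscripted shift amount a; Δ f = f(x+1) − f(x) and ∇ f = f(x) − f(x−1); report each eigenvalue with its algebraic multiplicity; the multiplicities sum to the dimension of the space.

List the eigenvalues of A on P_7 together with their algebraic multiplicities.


image of 1: 5/2
image of x: (5/2)x - 8/3
image of x^2: (5/2)x^2 - (16/3)x + 46/9
image of x^3: (5/2)x^3 - 8x^2 + (46/3)x + 58/27
image of x^4: (5/2)x^4 - (32/3)x^3 + (92/3)x^2 + (232/27)x + 1534/81
image of x^5: (5/2)x^5 - (40/3)x^4 + (460/9)x^3 + (580/27)x^2 + (7670/81)x + 5722/243
image of x^6: (5/2)x^6 - 16x^5 + (230/3)x^4 + (1160/27)x^3 + (7670/27)x^2 + (11444/81)x + 51406/729
image of x^7: (5/2)x^7 - (56/3)x^6 + (322/3)x^5 + (2030/27)x^4 + (53690/81)x^3 + (40054/81)x^2 + (359842/729)x + 250858/2187
the matrix is upper triangular; its diagonal is (5/2, 5/2, 5/2, 5/2, 5/2, 5/2, 5/2, 5/2)
for a triangular matrix the eigenvalues are the diagonal entries, with algebraic multiplicity their repetition count

λ = 5/2 (multiplicity 8)


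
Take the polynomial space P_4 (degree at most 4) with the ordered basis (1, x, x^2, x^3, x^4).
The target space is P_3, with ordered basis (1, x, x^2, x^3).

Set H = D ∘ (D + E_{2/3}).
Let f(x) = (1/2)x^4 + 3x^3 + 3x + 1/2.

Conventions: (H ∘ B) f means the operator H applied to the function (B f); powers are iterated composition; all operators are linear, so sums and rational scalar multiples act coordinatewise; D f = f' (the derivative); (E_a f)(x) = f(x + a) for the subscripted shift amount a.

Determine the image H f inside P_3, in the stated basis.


g(x) = 2x^3 + 19x^2 + (98/3)x + 205/27

D f = 2x^3 + 9x^2 + 3
E_{2/3} f = (1/2)x^4 + (13/3)x^3 + (22/3)x^2 + (205/27)x + 565/162
(D + E_{2/3}) f = (1/2)x^4 + (19/3)x^3 + (49/3)x^2 + (205/27)x + 1051/162
D (D + E_{2/3}) f = 2x^3 + 19x^2 + (98/3)x + 205/27


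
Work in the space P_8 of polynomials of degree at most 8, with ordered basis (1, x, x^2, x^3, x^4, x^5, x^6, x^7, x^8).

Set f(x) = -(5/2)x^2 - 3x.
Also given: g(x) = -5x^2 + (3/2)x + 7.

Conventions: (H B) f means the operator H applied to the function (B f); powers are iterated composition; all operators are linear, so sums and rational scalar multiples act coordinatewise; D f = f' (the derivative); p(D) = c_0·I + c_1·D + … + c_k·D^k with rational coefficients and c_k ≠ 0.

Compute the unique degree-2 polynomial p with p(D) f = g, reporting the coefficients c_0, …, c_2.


D^0 f = -(5/2)x^2 - 3x
D^1 f = -5x - 3
D^2 f = -5
matching coefficients of g against c_0 f + c_1 Df + … from the top degree down determines the c_i
solution: c_0 = 2, c_1 = -3/2, c_2 = -1/2

c_0 = 2, c_1 = -3/2, c_2 = -1/2


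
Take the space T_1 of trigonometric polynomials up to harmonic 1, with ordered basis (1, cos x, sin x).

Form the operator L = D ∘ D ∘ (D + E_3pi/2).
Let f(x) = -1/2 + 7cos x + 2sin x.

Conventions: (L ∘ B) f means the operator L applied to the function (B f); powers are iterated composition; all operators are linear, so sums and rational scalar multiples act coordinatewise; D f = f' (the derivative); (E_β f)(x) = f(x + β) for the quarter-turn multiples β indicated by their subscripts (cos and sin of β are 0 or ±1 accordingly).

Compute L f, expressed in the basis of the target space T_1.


g(x) = 0

D f = 2cos x - 7sin x
E_3pi/2 f = -1/2 - 2cos x + 7sin x
(D + E_3pi/2) f = -1/2
D (D + E_3pi/2) f = 0
D D (D + E_3pi/2) f = 0


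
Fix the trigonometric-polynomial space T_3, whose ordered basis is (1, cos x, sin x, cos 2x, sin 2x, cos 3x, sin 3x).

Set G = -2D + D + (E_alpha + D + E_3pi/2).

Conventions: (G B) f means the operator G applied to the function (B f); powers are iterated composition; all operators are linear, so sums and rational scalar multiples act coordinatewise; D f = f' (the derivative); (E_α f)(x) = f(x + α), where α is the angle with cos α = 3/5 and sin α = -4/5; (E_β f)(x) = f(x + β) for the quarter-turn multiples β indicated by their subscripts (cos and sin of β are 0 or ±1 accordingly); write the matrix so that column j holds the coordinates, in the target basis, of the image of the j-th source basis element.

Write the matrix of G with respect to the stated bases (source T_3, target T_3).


image of 1: 2
image of cos x: (3/5)cos x + (9/5)sin x
image of sin x: -(9/5)cos x + (3/5)sin x
image of cos 2x: -(32/25)cos 2x + (24/25)sin 2x
image of sin 2x: -(24/25)cos 2x - (32/25)sin 2x
image of cos 3x: -(117/125)cos 3x - (81/125)sin 3x
image of sin 3x: (81/125)cos 3x - (117/125)sin 3x
each image's coordinates form column j of the matrix

the matrix is [[2, 0, 0, 0, 0, 0, 0]; [0, 3/5, -9/5, 0, 0, 0, 0]; [0, 9/5, 3/5, 0, 0, 0, 0]; [0, 0, 0, -32/25, -24/25, 0, 0]; [0, 0, 0, 24/25, -32/25, 0, 0]; [0, 0, 0, 0, 0, -117/125, 81/125]; [0, 0, 0, 0, 0, -81/125, -117/125]] (rows listed top to bottom)


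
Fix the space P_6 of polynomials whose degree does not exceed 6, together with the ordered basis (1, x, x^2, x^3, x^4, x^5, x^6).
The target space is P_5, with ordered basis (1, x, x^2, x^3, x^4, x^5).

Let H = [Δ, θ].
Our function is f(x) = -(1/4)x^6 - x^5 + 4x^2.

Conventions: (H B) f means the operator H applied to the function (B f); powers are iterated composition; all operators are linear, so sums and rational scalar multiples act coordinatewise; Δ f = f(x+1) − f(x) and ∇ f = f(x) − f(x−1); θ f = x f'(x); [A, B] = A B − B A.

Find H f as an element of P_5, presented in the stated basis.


the result is g(x) = -(3/2)x^5 - (25/2)x^4 - 35x^3 - 45x^2 - (39/2)x + 3/2

θ f = -(3/2)x^6 - 5x^5 + 8x^2
Δ θ f = -9x^5 - (95/2)x^4 - 80x^3 - (145/2)x^2 - 18x + 3/2
Δ f = -(3/2)x^5 - (35/4)x^4 - 15x^3 - (55/4)x^2 + (3/2)x + 11/4
θ Δ f = -(15/2)x^5 - 35x^4 - 45x^3 - (55/2)x^2 + (3/2)x
[Δ, θ] f = -(3/2)x^5 - (25/2)x^4 - 35x^3 - 45x^2 - (39/2)x + 3/2


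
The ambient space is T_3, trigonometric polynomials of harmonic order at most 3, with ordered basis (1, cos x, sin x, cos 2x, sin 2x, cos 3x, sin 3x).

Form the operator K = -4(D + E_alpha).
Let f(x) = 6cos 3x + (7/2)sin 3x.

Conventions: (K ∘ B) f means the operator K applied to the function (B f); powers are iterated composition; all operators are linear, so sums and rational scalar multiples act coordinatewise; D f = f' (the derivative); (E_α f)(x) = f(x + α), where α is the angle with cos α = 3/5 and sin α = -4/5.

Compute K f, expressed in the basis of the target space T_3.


D f = (21/2)cos 3x - 18sin 3x
E_alpha f = -(856/125)cos 3x - (291/250)sin 3x
(D + E_alpha) f = (913/250)cos 3x - (4791/250)sin 3x
(-4(D + E_alpha)) f = -(1826/125)cos 3x + (9582/125)sin 3x

the result is g(x) = -(1826/125)cos 3x + (9582/125)sin 3x


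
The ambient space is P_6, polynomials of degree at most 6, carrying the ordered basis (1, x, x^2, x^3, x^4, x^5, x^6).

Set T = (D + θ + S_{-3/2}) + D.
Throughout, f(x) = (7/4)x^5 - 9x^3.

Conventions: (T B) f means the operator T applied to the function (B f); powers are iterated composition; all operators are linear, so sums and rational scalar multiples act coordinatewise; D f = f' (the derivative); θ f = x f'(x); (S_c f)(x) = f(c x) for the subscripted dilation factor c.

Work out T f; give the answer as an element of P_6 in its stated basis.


D f = (35/4)x^4 - 27x^2
θ f = (35/4)x^5 - 27x^3
S_{-3/2} f = -(1701/128)x^5 + (243/8)x^3
(D + θ + S_{-3/2}) f = -(581/128)x^5 + (35/4)x^4 + (27/8)x^3 - 27x^2
D f = (35/4)x^4 - 27x^2
((D + θ + S_{-3/2}) + D) f = -(581/128)x^5 + (35/2)x^4 + (27/8)x^3 - 54x^2

g(x) = -(581/128)x^5 + (35/2)x^4 + (27/8)x^3 - 54x^2


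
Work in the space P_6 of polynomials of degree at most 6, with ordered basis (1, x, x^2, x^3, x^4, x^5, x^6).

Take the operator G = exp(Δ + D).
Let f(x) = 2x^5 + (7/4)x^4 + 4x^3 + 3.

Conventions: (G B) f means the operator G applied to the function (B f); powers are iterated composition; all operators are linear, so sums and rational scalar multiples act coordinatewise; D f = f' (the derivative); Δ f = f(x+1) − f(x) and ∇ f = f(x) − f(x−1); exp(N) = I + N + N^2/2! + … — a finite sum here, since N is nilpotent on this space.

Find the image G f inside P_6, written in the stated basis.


g(x) = 2x^5 + (87/4)x^4 + 118x^3 + (753/2)x^2 + 685x + 560

order-1 term: 20x^4 + 34x^3 + (109/2)x^2 + 29x + 31/4
order-2 term: 80x^3 + 162x^2 + 200x + 333/4
order-3 term: 160x^2 + 296x + 214
order-4 term: 160x + 188
order-5 term: 64
the series for exp(Δ + D) f terminates at order 5
exp(Δ + D) f = 2x^5 + (87/4)x^4 + 118x^3 + (753/2)x^2 + 685x + 560


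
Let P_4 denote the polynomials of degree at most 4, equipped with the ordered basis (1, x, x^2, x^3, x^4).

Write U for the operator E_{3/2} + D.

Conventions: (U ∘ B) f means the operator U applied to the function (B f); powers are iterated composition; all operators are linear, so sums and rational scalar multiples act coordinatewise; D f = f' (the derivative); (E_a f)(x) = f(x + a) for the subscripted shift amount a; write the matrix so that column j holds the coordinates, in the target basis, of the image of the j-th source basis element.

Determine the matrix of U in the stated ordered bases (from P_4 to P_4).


the matrix is [[1, 5/2, 9/4, 27/8, 81/16]; [0, 1, 5, 27/4, 27/2]; [0, 0, 1, 15/2, 27/2]; [0, 0, 0, 1, 10]; [0, 0, 0, 0, 1]] (rows listed top to bottom)

image of 1: 1
image of x: x + 5/2
image of x^2: x^2 + 5x + 9/4
image of x^3: x^3 + (15/2)x^2 + (27/4)x + 27/8
image of x^4: x^4 + 10x^3 + (27/2)x^2 + (27/2)x + 81/16
each image's coordinates form column j of the matrix
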